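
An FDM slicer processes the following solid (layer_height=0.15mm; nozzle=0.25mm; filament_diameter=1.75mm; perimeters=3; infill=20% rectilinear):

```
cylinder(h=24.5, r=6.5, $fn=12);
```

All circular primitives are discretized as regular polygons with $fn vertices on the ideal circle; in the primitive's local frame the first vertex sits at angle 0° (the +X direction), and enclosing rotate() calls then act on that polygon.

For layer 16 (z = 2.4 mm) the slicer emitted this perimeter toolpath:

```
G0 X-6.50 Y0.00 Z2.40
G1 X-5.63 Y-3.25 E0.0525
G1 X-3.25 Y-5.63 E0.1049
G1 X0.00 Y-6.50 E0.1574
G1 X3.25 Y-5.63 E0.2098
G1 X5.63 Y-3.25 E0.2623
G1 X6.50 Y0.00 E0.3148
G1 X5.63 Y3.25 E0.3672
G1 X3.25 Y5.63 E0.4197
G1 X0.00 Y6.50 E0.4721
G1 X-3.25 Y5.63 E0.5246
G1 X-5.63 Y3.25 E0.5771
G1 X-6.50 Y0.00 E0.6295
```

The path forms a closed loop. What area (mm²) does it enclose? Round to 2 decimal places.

Apply the shoelace formula to the sequence of (X, Y) vertices; enclosed area = 126.77 mm².

126.77 mm²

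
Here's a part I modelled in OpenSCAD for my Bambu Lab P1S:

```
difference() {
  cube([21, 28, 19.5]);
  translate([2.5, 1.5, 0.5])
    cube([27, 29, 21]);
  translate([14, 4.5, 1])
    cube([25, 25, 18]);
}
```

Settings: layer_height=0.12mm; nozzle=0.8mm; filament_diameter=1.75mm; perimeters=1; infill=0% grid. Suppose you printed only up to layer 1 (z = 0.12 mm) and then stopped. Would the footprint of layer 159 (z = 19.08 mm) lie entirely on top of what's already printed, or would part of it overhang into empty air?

entirely on top

Compare the two slices. At z = 0.12: the 21×28 cube contributes its full rectangle (area 588.00 mm²); the cube at (2.5, 1.5) is not intersected at this z (z outside [0.5, 21.5]); the cube at (14, 4.5) does not reach this height (z outside [1, 19]); Taking the first minus the rest: none of the subtracted shapes is present at this height, so the 21×28 cube is unchanged — area = 588.00 mm². At z = 19.08: the cube is present — its section is the full 21×28 rectangle (area 588.00 mm²); the cube at (2.5, 1.5) (footprint 27×29) is included at this height (area 783.00 mm²); the cube at (14, 4.5) is not intersected at this z (z outside [1, 19]); After the difference (first − rest): starting from the 21×28 cube (588.00 mm²), the 27×29 cube at (2.5, 1.5) partially overlaps it — only the 490.25 mm² overlap (of its 783.00 mm²) is removed, clipping the outline — area = 97.75 mm². Checking containment: the cross-section at z = 19.08 is a subset of the cross-section at z = 0.12.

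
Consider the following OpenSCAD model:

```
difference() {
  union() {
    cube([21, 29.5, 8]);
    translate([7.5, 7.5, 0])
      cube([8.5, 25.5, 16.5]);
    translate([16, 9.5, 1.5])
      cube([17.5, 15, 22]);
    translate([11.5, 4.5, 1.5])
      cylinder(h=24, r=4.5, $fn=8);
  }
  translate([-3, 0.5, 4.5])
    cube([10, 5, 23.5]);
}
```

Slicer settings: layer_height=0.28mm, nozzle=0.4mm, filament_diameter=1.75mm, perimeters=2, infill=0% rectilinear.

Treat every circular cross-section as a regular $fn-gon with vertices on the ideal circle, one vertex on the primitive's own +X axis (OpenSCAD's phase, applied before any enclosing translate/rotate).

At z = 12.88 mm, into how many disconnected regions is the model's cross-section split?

1

At z = 12.88 mm: the cube does not reach this height (z outside [0, 8]); the cube at (7.5, 7.5) (footprint 8.5×25.5) is included at this height; the 17.5×15 cube at (16, 9.5) contributes its full rectangle; the cylinder at (11.5, 4.5): section is a regular 8-gon, circumradius r=4.5; Taking the union: the regions partially overlap (shared area 5.37 mm²), so overlapping operands fuse into one piece — 1 connected region; the 10×5 cube at (-3, 0.5) contributes its full rectangle; Subtracting the remaining from the first: starting from the result so far, the 10×5 cube at (-3, 0.5) misses the remaining region (no effect) — 1 connected region. The result has 1 disconnected region.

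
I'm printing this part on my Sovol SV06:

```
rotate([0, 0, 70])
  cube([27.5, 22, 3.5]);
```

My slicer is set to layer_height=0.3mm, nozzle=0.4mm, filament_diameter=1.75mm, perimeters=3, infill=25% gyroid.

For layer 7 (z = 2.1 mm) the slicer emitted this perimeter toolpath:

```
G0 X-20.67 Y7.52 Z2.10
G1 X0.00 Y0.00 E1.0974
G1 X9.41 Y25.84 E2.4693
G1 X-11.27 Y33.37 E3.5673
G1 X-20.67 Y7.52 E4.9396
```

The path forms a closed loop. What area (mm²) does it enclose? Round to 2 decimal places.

Apply the shoelace formula to the sequence of (X, Y) vertices; enclosed area = 605.12 mm².

605.12 mm²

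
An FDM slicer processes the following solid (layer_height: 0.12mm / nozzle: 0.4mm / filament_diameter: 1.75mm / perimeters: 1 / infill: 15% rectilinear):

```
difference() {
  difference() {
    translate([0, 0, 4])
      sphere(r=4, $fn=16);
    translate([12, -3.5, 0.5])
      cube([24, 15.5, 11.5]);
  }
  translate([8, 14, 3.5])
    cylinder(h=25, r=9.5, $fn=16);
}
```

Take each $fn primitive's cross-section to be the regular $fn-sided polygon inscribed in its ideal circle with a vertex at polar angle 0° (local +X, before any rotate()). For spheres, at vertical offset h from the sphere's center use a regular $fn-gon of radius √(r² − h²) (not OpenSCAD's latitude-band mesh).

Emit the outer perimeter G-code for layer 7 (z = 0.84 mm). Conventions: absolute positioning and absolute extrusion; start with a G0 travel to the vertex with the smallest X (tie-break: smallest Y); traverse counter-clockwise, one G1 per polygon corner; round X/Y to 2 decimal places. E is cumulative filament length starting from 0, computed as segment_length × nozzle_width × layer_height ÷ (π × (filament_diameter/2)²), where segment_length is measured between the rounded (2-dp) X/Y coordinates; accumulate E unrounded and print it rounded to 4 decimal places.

G0 X-2.45 Y0.00 Z0.84
G1 X-2.27 Y-0.94 E0.0191
G1 X-1.73 Y-1.73 E0.0382
G1 X-0.94 Y-2.27 E0.0573
G1 X0.00 Y-2.45 E0.0764
G1 X0.94 Y-2.27 E0.0955
G1 X1.73 Y-1.73 E0.1146
G1 X2.27 Y-0.94 E0.1337
G1 X2.45 Y0.00 E0.1528
G1 X2.27 Y0.94 E0.1719
G1 X1.73 Y1.73 E0.1910
G1 X0.94 Y2.27 E0.2101
G1 X0.00 Y2.45 E0.2292
G1 X-0.94 Y2.27 E0.2483
G1 X-1.73 Y1.73 E0.2674
G1 X-2.27 Y0.94 E0.2865
G1 X-2.45 Y0.00 E0.3056

At z = 0.84 mm: the r=4 sphere contributes a regular 16-gon of circumradius √(4²−3.16²) = 2.452; the 24×15.5 cube at (12, -3.5) contributes its full rectangle; Subtracting the remaining from the first: starting from the r=4 sphere, the 24×15.5 cube at (12, -3.5) misses the remaining region (no effect) — 1 connected region; the cylinder at (8, 14) is absent (z outside [3.5, 28.5]); After the difference (first − rest): none of the subtracted shapes is present at this height, so the result so far is unchanged — 1 connected region. The outline is a single polygon with 16 vertices. Extrusion per mm of travel: 0.4 × 0.12 / (π × 0.875²) = 0.019956. Accumulating E over each segment gives final E = 0.3056.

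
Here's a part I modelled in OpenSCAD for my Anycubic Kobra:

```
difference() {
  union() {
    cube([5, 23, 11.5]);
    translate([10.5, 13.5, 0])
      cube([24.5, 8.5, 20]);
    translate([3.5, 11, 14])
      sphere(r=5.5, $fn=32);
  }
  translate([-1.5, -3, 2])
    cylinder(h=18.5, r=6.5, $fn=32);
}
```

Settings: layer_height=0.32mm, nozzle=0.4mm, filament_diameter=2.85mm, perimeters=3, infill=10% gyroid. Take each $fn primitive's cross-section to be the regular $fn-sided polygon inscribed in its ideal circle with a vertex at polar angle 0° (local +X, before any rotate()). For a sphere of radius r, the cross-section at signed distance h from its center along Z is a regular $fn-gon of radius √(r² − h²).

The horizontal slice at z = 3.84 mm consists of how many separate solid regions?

At z = 3.84 mm: the cube is present — its section is the full 5×23 rectangle; the cube at (10.5, 13.5) is present — its section is the full 24.5×8.5 rectangle; the sphere at (3.5, 11) is absent (|z−center|=10.160 > r=5.5); Combining (union): the 2 present regions are separate (no shared area or edge), so areas and boundary lengths simply add and each stays a separate island — 2 connected regions; the cylinder at (-1.5, -3): section is a regular 32-gon, circumradius r=6.5; Subtracting the remaining from the first: starting from that combined region, the r=6.5 cylinder at (-1.5, -3) partially overlaps it — only the 9.12 mm² overlap (of its 131.88 mm²) is removed, clipping the outline — 2 connected regions. The result has 2 disconnected regions.

2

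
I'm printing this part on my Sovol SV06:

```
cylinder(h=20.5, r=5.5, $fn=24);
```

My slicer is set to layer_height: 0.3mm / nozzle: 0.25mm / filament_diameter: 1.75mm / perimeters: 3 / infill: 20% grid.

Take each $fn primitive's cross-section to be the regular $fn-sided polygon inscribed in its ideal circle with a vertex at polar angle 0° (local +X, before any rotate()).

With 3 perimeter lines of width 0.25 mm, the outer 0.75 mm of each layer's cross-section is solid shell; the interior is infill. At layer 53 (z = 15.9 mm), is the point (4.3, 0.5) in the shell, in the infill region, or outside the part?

At z = 15.9 mm: the cylinder: section is a regular 24-gon, circumradius r=5.5. Overall, the cross-section is a single solid region. The nearest boundary edge runs (5.50, 0.00)→(5.31, 1.42); distance from the point to it = 1.12 mm. The point is inside the cross-section and 1.12 mm from the nearest boundary — more than the 0.75 mm shell width (3 × 0.25), so it's in the infill interior.

infill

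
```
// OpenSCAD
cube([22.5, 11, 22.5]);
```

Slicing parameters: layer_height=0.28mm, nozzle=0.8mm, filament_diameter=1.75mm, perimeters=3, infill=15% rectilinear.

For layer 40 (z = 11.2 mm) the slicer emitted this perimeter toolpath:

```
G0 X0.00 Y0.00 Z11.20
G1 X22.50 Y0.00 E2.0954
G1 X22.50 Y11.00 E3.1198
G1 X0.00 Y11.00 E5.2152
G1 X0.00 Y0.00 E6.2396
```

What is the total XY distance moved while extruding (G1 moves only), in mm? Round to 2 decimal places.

67.00 mm

Sum the Euclidean lengths of each G1 segment: total = 67.00 mm.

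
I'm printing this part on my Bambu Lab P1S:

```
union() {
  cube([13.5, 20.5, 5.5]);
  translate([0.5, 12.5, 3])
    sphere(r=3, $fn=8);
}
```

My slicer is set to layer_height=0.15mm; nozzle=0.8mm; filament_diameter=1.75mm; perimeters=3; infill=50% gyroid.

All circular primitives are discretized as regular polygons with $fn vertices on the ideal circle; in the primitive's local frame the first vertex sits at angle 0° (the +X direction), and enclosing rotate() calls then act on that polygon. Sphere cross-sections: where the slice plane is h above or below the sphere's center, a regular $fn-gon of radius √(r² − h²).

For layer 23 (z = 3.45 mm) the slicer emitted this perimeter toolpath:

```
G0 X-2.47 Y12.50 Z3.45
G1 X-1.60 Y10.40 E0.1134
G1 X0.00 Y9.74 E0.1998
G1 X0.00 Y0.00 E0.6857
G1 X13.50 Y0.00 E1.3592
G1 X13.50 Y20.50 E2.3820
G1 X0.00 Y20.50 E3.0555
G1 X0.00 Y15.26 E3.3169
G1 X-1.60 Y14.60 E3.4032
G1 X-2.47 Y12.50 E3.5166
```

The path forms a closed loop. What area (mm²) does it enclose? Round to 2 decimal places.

286.35 mm²

Apply the shoelace formula to the sequence of (X, Y) vertices; enclosed area = 286.35 mm².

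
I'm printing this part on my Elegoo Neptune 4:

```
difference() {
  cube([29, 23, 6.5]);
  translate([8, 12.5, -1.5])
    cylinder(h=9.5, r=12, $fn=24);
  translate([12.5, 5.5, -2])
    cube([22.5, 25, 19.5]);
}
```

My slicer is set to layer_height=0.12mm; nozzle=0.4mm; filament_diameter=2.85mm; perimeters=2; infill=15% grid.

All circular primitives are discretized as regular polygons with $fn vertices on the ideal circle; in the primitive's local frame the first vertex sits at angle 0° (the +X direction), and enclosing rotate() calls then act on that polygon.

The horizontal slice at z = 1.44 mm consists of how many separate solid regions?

At z = 1.44 mm: the cube is present — its section is the full 29×23 rectangle; the r=12 cylinder at (8, 12.5) gives a regular 24-gon of circumradius 12 (constant along its height); the cube at (12.5, 5.5) (footprint 22.5×25) is included at this height; Subtracting the remaining from the first: starting from the 29×23 cube, the r=12 cylinder at (8, 12.5) partially overlaps it — only the 388.09 mm² overlap (of its 447.24 mm²) is removed, clipping the outline; the 22.5×25 cube at (12.5, 5.5) partially overlaps it — only the 182.70 mm² overlap (of its 562.50 mm²) is removed, clipping the outline — 2 connected regions. The result has 2 disconnected regions.

2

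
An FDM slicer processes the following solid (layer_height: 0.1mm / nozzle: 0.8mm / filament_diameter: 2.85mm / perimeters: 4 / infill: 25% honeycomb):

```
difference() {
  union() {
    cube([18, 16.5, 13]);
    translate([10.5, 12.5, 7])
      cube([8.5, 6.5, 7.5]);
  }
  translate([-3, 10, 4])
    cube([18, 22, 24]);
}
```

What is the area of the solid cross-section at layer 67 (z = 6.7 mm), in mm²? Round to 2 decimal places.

199.50 mm²

At z = 6.7 mm: the 18×16.5 cube contributes its full rectangle (area 297.00 mm²); the cube at (10.5, 12.5) does not reach this height (z outside [7, 14.5]); Merging all regions: only the 18×16.5 cube is present, so the union is just that shape — area = 297.00 mm²; the 18×22 cube at (-3, 10) contributes its full rectangle (area 396.00 mm²); Subtracting the remaining from the first: starting from that combined region (297.00 mm²), the 18×22 cube at (-3, 10) partially overlaps it — only the 97.50 mm² overlap (of its 396.00 mm²) is removed, clipping the outline — area = 199.50 mm². Overall, the cross-section is a single solid region. Net area = 199.50 mm².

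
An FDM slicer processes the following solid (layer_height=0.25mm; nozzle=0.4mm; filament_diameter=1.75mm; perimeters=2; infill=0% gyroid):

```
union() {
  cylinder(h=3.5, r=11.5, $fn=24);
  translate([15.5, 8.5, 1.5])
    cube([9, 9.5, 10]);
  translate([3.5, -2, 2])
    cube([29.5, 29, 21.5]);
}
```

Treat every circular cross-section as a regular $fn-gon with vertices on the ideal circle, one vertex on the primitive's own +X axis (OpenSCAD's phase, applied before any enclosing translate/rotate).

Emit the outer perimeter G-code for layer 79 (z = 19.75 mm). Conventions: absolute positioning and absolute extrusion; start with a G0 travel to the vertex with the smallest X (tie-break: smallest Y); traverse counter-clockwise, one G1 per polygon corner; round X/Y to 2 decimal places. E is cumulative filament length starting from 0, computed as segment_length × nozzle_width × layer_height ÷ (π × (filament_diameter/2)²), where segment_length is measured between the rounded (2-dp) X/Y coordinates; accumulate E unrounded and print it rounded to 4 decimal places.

G0 X3.50 Y-2.00 Z19.75
G1 X33.00 Y-2.00 E1.2265
G1 X33.00 Y27.00 E2.4321
G1 X3.50 Y27.00 E3.6586
G1 X3.50 Y-2.00 E4.8643

At z = 19.75 mm: the cylinder is absent (z outside [0, 3.5]); the cube at (15.5, 8.5) is absent (z outside [1.5, 11.5]); the cube at (3.5, -2) is present — its section is the full 29.5×29 rectangle; Merging all regions: only the 29.5×29 cube at (3.5, -2) is present, so the union is just that shape — 1 connected region. The outline is a single polygon with 4 vertices. Extrusion per mm of travel: 0.4 × 0.25 / (π × 0.875²) = 0.041575. Accumulating E over each segment gives final E = 4.8643.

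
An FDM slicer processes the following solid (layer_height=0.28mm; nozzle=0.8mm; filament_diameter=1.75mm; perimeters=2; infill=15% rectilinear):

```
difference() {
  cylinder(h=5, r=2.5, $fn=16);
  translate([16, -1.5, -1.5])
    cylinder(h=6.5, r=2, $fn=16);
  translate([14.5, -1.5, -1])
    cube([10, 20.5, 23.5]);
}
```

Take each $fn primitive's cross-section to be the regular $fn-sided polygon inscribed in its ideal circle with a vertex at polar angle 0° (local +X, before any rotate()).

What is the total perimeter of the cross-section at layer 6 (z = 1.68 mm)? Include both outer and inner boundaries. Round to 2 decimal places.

At z = 1.68 mm: the cylinder: section is a regular 16-gon, circumradius r=2.5 (perimeter = 2·16·2.500·sin(180°/16) = 15.61 mm); the cylinder at (16, -1.5): section is a regular 16-gon, circumradius r=2 (perimeter = 2·16·2.000·sin(180°/16) = 12.49 mm); the 10×20.5 cube at (14.5, -1.5) contributes its full rectangle (perimeter 61.00 mm); Subtracting the remaining from the first: starting from the r=2.5 cylinder, the r=2 cylinder at (16, -1.5) misses the remaining region (no effect); the 10×20.5 cube at (14.5, -1.5) misses the remaining region (no effect) — boundary = 15.61 mm. Overall, the cross-section is a single solid region. Total boundary length (outer) = 15.61 mm.

15.61 mm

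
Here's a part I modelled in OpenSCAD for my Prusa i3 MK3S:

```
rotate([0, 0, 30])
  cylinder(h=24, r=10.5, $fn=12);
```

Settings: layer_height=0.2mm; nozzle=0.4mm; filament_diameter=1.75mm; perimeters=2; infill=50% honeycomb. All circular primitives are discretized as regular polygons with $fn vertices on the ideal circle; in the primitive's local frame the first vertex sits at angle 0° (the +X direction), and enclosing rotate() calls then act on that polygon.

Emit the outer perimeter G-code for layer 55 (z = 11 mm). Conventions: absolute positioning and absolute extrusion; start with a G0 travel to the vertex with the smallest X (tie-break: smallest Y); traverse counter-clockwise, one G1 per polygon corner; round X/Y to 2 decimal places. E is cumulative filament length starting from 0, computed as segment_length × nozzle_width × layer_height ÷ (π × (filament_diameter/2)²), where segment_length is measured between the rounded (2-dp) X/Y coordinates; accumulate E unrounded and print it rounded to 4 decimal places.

At z = 11 mm: the cylinder: section is a regular 12-gon, circumradius r=10.5; (rotated 30° about Z; rotation is an isometry so areas/perimeters/island counts are preserved). The outline is a single polygon with 12 vertices. Extrusion per mm of travel: 0.4 × 0.2 / (π × 0.875²) = 0.033260. Accumulating E over each segment gives final E = 2.1689.

G0 X-10.50 Y0.00 Z11.00
G1 X-9.09 Y-5.25 E0.1808
G1 X-5.25 Y-9.09 E0.3614
G1 X0.00 Y-10.50 E0.5422
G1 X5.25 Y-9.09 E0.7230
G1 X9.09 Y-5.25 E0.9037
G1 X10.50 Y0.00 E1.0845
G1 X9.09 Y5.25 E1.2653
G1 X5.25 Y9.09 E1.4459
G1 X0.00 Y10.50 E1.6267
G1 X-5.25 Y9.09 E1.8075
G1 X-9.09 Y5.25 E1.9881
G1 X-10.50 Y0.00 E2.1689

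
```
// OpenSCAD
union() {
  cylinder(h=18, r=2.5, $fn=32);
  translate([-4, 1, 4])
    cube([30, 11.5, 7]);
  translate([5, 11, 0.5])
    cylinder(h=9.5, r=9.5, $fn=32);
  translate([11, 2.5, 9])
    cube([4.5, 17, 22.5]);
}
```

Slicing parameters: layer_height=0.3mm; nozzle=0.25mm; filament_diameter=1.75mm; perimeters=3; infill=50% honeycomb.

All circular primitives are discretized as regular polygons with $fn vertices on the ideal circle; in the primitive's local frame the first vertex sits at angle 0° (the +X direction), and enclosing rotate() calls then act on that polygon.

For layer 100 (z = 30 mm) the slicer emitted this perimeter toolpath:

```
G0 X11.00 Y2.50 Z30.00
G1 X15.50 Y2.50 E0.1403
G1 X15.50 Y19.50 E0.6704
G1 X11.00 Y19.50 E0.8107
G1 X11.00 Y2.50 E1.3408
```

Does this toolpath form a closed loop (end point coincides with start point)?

Start point (G0): (11.00, 2.50). End point (last G1): the path returns to the start — closed.

yes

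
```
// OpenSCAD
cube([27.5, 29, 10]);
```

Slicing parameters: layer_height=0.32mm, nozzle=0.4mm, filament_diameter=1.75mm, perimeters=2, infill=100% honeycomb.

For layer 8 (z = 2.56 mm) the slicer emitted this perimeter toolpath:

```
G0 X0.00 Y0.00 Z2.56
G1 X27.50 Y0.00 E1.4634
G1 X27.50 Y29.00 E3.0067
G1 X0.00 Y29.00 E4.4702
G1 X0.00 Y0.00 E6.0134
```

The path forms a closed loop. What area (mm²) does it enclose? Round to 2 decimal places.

797.50 mm²

Apply the shoelace formula to the sequence of (X, Y) vertices; enclosed area = 797.50 mm².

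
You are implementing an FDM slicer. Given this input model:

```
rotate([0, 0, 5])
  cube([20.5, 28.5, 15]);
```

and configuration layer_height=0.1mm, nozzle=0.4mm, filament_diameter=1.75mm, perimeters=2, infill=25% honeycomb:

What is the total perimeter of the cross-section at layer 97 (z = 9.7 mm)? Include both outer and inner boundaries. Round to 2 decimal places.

At z = 9.7 mm: the cube is present — its section is the full 20.5×28.5 rectangle (perimeter 98.00 mm); (whole slice rotated 5° about Z — lengths, areas and connectivity unchanged). Overall, the cross-section is a single solid region. Total boundary length (outer) = 98.00 mm.

98.00 mm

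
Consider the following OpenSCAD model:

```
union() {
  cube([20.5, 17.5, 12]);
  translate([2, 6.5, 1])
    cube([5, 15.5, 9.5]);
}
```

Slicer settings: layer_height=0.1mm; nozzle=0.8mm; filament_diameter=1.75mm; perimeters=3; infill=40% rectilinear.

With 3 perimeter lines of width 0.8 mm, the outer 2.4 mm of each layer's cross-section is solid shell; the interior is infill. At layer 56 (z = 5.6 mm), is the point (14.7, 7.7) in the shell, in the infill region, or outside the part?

infill

At z = 5.6 mm: the cube is present — its section is the full 20.5×17.5 rectangle; the cube at (2, 6.5) (footprint 5×15.5) is included at this height; Merging all regions: the regions partially overlap (shared area 55.00 mm²), so overlapping operands fuse into one piece — 1 connected region. Overall, the cross-section is a single solid region. The nearest boundary edge runs (20.50, 17.50)→(20.50, 0.00); distance from the point to it = 5.80 mm. The point is inside the cross-section and 5.80 mm from the nearest boundary — more than the 2.4 mm shell width (3 × 0.8), so it's in the infill interior.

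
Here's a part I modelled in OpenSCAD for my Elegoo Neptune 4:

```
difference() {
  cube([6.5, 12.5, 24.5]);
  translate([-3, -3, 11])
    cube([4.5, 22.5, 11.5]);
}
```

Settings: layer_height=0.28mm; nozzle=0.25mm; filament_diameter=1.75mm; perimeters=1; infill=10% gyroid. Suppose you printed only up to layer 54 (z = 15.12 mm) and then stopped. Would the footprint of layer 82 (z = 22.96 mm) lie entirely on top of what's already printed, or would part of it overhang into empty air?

Compare the two slices. At z = 15.12: the 6.5×12.5 cube contributes its full rectangle (area 81.25 mm²); the cube at (-3, -3) is present — its section is the full 4.5×22.5 rectangle (area 101.25 mm²); Subtracting the remaining from the first: starting from the 6.5×12.5 cube (81.25 mm²), the 4.5×22.5 cube at (-3, -3) partially overlaps it — only the 18.75 mm² overlap (of its 101.25 mm²) is removed, clipping the outline — area = 62.50 mm². At z = 22.96: the 6.5×12.5 cube contributes its full rectangle (area 81.25 mm²); the cube at (-3, -3) is not intersected at this z (z outside [11, 22.5]); Taking the first minus the rest: none of the subtracted shapes is present at this height, so the 6.5×12.5 cube is unchanged — area = 81.25 mm². Checking containment: at z = 22.96 the cross-section extends beyond the z = 15.12 cross-section by about 18.75 mm².

part overhangs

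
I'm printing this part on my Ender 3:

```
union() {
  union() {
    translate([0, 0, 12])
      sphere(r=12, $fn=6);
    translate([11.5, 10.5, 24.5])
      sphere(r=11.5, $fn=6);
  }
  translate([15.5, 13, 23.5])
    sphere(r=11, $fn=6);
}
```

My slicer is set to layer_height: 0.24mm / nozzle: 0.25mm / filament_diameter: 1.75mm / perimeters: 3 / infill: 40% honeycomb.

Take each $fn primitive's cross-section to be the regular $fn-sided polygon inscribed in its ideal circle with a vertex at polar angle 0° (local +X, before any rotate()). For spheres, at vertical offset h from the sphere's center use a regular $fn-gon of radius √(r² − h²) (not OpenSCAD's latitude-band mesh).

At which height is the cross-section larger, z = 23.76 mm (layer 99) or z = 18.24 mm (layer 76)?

layer 76 (z = 18.24 mm)

Layer 99 (z = 23.76): the sphere: section is a regular 6-gon, circumradius = √(r²−h²) = √(12²−11.76²) = 2.388 (area = (6/2)·2.388²·sin(360°/6) = 14.82 mm²); the r=11.5 sphere at (11.5, 10.5) slices to a regular 6-gon of circumradius 11.476 (√(r²−h²) with h=0.74 from center) (area = (6/2)·11.476²·sin(360°/6) = 342.17 mm²); Taking the union: the 2 present regions are separate (no shared area or edge), so areas and boundary lengths simply add and each stays a separate island — area = 356.99 mm²; the sphere at (15.5, 13): section is a regular 6-gon, circumradius = √(r²−h²) = √(11²−0.26²) = 10.997 (area = (6/2)·10.997²·sin(360°/6) = 314.19 mm²); Combining (union): the regions partially overlap — summed areas 671.18 mm² minus the doubly-counted overlap 228.43 mm² gives 442.75 mm² — area = 442.75 mm². So its area = 442.75 mm². Layer 76 (z = 18.24): the r=12 sphere slices to a regular 6-gon of circumradius 10.250 (√(r²−h²) with h=6.24 from center) (area = (6/2)·10.250²·sin(360°/6) = 272.96 mm²); the sphere at (11.5, 10.5): section is a regular 6-gon, circumradius = √(r²−h²) = √(11.5²−6.26²) = 9.647 (area = (6/2)·9.647²·sin(360°/6) = 241.78 mm²); Taking the union: the regions partially overlap — summed areas 514.74 mm² minus the doubly-counted overlap 15.72 mm² gives 499.03 mm² — area = 499.03 mm²; the sphere at (15.5, 13): section is a regular 6-gon, circumradius = √(r²−h²) = √(11²−5.26²) = 9.661 (area = (6/2)·9.661²·sin(360°/6) = 242.48 mm²); Taking the union: the regions partially overlap — summed areas 741.51 mm² minus the doubly-counted overlap 157.51 mm² gives 584.01 mm² — area = 584.01 mm². So its area = 584.01 mm². Layer 76 is larger (584.01 vs 442.75 mm²).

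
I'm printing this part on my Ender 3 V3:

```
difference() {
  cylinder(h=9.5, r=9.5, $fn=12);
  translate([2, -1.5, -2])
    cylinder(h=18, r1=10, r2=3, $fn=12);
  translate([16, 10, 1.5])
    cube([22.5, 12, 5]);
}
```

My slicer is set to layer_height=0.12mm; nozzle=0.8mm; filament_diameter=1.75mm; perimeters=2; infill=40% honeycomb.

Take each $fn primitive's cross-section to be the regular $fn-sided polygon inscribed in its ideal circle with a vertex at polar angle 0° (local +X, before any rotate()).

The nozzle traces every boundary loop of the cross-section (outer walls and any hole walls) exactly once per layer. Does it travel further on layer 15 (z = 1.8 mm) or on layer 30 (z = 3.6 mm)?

Layer 15 (z = 1.8): the cylinder: section is a regular 12-gon, circumradius r=9.5 (perimeter = 2·12·9.500·sin(180°/12) = 59.01 mm); the cone at (2, -1.5) (r1=10→r2=3) has section circumradius 8.522 here — a regular 12-gon (perimeter = 2·12·8.522·sin(180°/12) = 52.94 mm); the 22.5×12 cube at (16, 10) contributes its full rectangle (perimeter 69.00 mm); Taking the first minus the rest: starting from the r=9.5 cylinder, the cone at (2, -1.5) partially overlaps it — only the 197.13 mm² overlap (of its 217.88 mm²) is removed, clipping the outline; the 22.5×12 cube at (16, 10) misses the remaining region (no effect) — boundary = 72.60 mm. So its perimeter = 72.60 mm. Layer 30 (z = 3.6): the r=9.5 cylinder contributes a regular 12-gon of circumradius 9.5 (perimeter = 2·12·9.500·sin(180°/12) = 59.01 mm); the cone at (2, -1.5) (r1=10→r2=3) has section circumradius 7.822 here — a regular 12-gon (perimeter = 2·12·7.822·sin(180°/12) = 48.59 mm); the cube at (16, 10) (footprint 22.5×12) is included at this height (perimeter 69.00 mm); After the difference (first − rest): starting from the r=9.5 cylinder, the cone at (2, -1.5) partially overlaps it — only the 175.34 mm² overlap (of its 183.56 mm²) is removed, clipping the outline; the 22.5×12 cube at (16, 10) misses the remaining region (no effect) — boundary = 80.14 mm. So its perimeter = 80.14 mm. Layer 30 is larger (80.14 vs 72.60 mm).

layer 30 (z = 3.6 mm)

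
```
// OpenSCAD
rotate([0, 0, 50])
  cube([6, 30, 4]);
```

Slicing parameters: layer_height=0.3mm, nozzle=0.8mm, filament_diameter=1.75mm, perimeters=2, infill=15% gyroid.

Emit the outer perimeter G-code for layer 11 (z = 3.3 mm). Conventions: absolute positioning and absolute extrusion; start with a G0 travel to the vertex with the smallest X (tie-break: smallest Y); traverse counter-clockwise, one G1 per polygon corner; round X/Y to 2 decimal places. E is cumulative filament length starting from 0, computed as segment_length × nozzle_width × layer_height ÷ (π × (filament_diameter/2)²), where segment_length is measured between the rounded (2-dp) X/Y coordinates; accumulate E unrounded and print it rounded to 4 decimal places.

G0 X-22.98 Y19.28 Z3.30
G1 X0.00 Y0.00 E2.9931
G1 X3.86 Y4.60 E3.5923
G1 X-19.12 Y23.88 E6.5853
G1 X-22.98 Y19.28 E7.1845

At z = 3.3 mm: the cube is present — its section is the full 6×30 rectangle; (rotated 50° about Z; rotation is an isometry so areas/perimeters/island counts are preserved). The outline is a single polygon with 4 vertices. Extrusion per mm of travel: 0.8 × 0.3 / (π × 0.875²) = 0.099780. Accumulating E over each segment gives final E = 7.1845.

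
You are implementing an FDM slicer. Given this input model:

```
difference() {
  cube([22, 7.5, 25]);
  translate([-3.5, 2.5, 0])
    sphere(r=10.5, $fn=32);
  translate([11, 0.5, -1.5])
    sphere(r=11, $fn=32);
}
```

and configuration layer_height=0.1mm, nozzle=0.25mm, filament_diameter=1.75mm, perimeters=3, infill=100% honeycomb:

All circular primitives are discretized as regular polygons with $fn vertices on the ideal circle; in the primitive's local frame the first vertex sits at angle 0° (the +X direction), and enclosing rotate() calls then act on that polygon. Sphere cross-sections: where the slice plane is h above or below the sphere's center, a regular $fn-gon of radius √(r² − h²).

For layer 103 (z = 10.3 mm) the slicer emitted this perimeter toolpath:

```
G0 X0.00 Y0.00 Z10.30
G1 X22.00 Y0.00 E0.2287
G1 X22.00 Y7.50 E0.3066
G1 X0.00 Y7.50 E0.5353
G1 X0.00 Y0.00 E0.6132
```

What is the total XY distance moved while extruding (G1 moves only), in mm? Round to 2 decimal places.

59.00 mm

Sum the Euclidean lengths of each G1 segment: total = 59.00 mm.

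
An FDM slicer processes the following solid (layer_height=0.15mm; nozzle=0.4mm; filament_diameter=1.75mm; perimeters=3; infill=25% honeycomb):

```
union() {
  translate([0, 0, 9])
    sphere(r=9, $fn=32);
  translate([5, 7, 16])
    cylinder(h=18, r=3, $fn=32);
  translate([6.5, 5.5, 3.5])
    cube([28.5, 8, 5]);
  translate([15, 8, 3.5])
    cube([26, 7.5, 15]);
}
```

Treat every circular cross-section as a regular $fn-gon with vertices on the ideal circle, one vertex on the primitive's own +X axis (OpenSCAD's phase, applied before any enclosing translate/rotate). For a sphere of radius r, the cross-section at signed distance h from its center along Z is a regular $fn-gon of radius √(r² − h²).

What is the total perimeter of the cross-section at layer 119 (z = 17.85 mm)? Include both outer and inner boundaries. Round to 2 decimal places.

96.08 mm

At z = 17.85 mm: the sphere: section is a regular 32-gon, circumradius = √(r²−h²) = √(9²−8.85²) = 1.636 (perimeter = 2·32·1.636·sin(180°/32) = 10.26 mm); the r=3 cylinder at (5, 7) gives a regular 32-gon of circumradius 3 (constant along its height) (perimeter = 2·32·3.000·sin(180°/32) = 18.82 mm); the cube at (6.5, 5.5) does not reach this height (z outside [3.5, 8.5]); the cube at (15, 8) is present — its section is the full 26×7.5 rectangle (perimeter 67.00 mm); Combining (union): the 3 present regions are separate (no shared area or edge), so areas and boundary lengths simply add and each stays a separate island — boundary = 96.08 mm. Overall, the cross-section has 3 separate islands. Total boundary length (outer) = 96.08 mm.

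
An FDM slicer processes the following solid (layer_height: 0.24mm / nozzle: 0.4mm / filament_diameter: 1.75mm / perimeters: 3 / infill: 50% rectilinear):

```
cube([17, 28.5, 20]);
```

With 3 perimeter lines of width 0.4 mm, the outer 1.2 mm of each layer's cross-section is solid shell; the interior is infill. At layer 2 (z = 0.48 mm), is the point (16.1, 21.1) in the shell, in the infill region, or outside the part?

shell

At z = 0.48 mm: the cube (footprint 17×28.5) is included at this height. Overall, the cross-section is a single solid region. The nearest boundary edge runs (17.00, 0.00)→(17.00, 28.50); distance from the point to it = 0.90 mm. The point is inside the cross-section, 0.90 mm from the nearest boundary — within the 1.2 mm shell band (3 × 0.4).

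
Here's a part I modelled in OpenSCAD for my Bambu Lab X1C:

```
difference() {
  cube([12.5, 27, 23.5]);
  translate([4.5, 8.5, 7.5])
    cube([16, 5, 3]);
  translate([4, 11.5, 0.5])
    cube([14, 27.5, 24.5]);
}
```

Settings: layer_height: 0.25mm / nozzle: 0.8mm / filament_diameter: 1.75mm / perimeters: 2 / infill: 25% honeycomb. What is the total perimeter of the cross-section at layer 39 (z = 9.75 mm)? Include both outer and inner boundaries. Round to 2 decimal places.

At z = 9.75 mm: the 12.5×27 cube contributes its full rectangle (perimeter 79.00 mm); the cube at (4.5, 8.5) (footprint 16×5) is included at this height (perimeter 42.00 mm); the cube at (4, 11.5) is present — its section is the full 14×27.5 rectangle (perimeter 83.00 mm); Subtracting the remaining from the first: starting from the 12.5×27 cube, the 16×5 cube at (4.5, 8.5) partially overlaps it — only the 40.00 mm² overlap (of its 80.00 mm²) is removed, clipping the outline; the 14×27.5 cube at (4, 11.5) partially overlaps it — only the 115.75 mm² overlap (of its 385.00 mm²) is removed, clipping the outline — boundary = 79.00 mm. Overall, the cross-section is a single solid region. Total boundary length (outer) = 79.00 mm.

79.00 mm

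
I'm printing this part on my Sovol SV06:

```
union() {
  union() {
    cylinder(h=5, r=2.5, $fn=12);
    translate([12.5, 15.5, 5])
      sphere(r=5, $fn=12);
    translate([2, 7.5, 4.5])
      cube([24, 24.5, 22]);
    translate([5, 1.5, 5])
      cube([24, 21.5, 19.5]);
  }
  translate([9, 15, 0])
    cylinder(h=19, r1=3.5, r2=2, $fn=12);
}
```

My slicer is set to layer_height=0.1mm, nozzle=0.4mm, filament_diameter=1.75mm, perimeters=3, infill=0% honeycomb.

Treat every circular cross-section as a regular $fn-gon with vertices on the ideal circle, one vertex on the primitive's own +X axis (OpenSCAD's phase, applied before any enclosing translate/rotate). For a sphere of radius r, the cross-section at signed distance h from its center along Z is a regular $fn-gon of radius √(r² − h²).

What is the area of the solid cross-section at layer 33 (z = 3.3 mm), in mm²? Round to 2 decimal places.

96.61 mm²

At z = 3.3 mm: the r=2.5 cylinder contributes a regular 12-gon of circumradius 2.5 (area = (12/2)·2.500²·sin(360°/12) = 18.75 mm²); the r=5 sphere at (12.5, 15.5) contributes a regular 12-gon of circumradius √(5²−1.7²) = 4.702 (area = (12/2)·4.702²·sin(360°/12) = 66.33 mm²); the cube at (2, 7.5) does not reach this height (z outside [4.5, 26.5]); the cube at (5, 1.5) does not reach this height (z outside [5, 24.5]); Taking the union: the 2 present regions are separate (no shared area or edge), so areas and boundary lengths simply add and each stays a separate island — area = 85.08 mm²; the cone at (9, 15): at t=0.174 of its height the radius interpolates to r₁+(r₂−r₁)t = 3.239, giving a regular 12-gon of that circumradius (area = (12/2)·3.239²·sin(360°/12) = 31.48 mm²); Combining (union): the regions partially overlap — summed areas 116.56 mm² minus the doubly-counted overlap 19.95 mm² gives 96.61 mm² — area = 96.61 mm². Overall, the cross-section has 2 separate islands. Net area = 96.61 mm².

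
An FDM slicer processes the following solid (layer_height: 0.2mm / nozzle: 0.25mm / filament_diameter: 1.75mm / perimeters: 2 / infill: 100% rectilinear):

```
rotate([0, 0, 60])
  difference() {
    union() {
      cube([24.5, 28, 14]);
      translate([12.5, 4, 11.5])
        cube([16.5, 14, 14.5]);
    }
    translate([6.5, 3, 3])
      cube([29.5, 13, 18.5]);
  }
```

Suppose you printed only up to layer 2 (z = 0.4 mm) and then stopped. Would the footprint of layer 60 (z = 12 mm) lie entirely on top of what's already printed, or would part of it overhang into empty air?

part overhangs

Compare the two slices. At z = 0.4: the 24.5×28 cube contributes its full rectangle (area 686.00 mm²); the cube at (12.5, 4) does not reach this height (z outside [11.5, 26]); Taking the union: only the 24.5×28 cube is present, so the union is just that shape — area = 686.00 mm²; the cube at (6.5, 3) does not reach this height (z outside [3, 21.5]); Taking the first minus the rest: none of the subtracted shapes is present at this height, so that combined region is unchanged — area = 686.00 mm²; (whole slice rotated 60° about Z — lengths, areas and connectivity unchanged). At z = 12: the cube (footprint 24.5×28) is included at this height (area 686.00 mm²); the cube at (12.5, 4) is present — its section is the full 16.5×14 rectangle (area 231.00 mm²); Merging all regions: the regions partially overlap — summed areas 917.00 mm² minus the doubly-counted overlap 168.00 mm² gives 749.00 mm² — area = 749.00 mm²; the cube at (6.5, 3) (footprint 29.5×13) is included at this height (area 383.50 mm²); After the difference (first − rest): starting from that combined region (749.00 mm²), the 29.5×13 cube at (6.5, 3) partially overlaps it — only the 288.00 mm² overlap (of its 383.50 mm²) is removed, clipping the outline — area = 461.00 mm²; (rotated 60° about Z; rotation is an isometry so areas/perimeters/island counts are preserved). Checking containment: at z = 12 the cross-section extends beyond the z = 0.4 cross-section by about 9.00 mm².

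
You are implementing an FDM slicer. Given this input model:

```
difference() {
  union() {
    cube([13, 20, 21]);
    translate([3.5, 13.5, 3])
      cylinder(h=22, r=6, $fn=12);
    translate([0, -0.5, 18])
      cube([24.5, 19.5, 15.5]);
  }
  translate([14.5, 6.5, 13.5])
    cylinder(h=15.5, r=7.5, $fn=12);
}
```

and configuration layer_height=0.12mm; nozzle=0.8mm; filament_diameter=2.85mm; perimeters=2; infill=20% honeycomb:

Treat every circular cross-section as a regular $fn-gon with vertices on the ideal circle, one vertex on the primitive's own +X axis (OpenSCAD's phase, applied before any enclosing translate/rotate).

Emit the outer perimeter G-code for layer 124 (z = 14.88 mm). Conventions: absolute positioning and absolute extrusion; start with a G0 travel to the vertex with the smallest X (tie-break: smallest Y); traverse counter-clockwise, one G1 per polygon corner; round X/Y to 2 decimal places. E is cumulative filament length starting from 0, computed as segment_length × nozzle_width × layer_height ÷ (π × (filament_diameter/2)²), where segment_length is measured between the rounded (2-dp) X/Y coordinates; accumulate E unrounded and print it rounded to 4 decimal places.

At z = 14.88 mm: the cube is present — its section is the full 13×20 rectangle; the r=6 cylinder at (3.5, 13.5) contributes a regular 12-gon of circumradius 6; the cube at (0, -0.5) does not reach this height (z outside [18, 33.5]); Taking the union: the regions partially overlap (shared area 92.53 mm²), so overlapping operands fuse into one piece — 1 connected region; the r=7.5 cylinder at (14.5, 6.5) contributes a regular 12-gon of circumradius 7.5; Subtracting the remaining from the first: starting from the result so far, the r=7.5 cylinder at (14.5, 6.5) partially overlaps it — only the 61.81 mm² overlap (of its 168.75 mm²) is removed, clipping the outline — 1 connected region. The outline is a single polygon with 15 vertices. Extrusion per mm of travel: 0.8 × 0.12 / (π × 1.425²) = 0.015048. Accumulating E over each segment gives final E = 1.0485.

G0 X-2.50 Y13.50 Z14.88
G1 X-1.70 Y10.50 E0.0467
G1 X0.00 Y8.80 E0.0829
G1 X0.00 Y0.00 E0.2153
G1 X10.77 Y0.00 E0.3774
G1 X10.75 Y0.00 E0.3777
G1 X8.00 Y2.75 E0.4362
G1 X7.00 Y6.50 E0.4946
G1 X8.00 Y10.25 E0.5530
G1 X10.75 Y13.00 E0.6116
G1 X13.00 Y13.60 E0.6466
G1 X13.00 Y20.00 E0.7429
G1 X0.00 Y20.00 E0.9385
G1 X0.00 Y18.20 E0.9656
G1 X-1.70 Y16.50 E1.0018
G1 X-2.50 Y13.50 E1.0485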